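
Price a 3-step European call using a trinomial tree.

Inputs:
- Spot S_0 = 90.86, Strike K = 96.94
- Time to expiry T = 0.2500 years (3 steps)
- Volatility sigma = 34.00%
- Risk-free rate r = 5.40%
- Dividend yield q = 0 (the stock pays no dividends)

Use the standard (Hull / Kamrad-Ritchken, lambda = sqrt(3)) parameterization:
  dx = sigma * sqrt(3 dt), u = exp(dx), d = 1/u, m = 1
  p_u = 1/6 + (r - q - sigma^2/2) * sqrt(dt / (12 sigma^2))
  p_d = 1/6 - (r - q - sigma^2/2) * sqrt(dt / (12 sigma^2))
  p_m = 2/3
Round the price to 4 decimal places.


dt = T/N = 0.083333; dx = sigma*sqrt(3*dt) = 0.170000
u = exp(dx) = 1.185305; d = 1/u = 0.843665
p_u = 0.165735, p_m = 0.666667, p_d = 0.167598
Discount per step: exp(-r*dt) = 0.995510
Stock lattice S(k, j) with j the centered position index:
  k=0: S(0,+0) = 90.8600
  k=1: S(1,-1) = 76.6554; S(1,+0) = 90.8600; S(1,+1) = 107.6968
  k=2: S(2,-2) = 64.6715; S(2,-1) = 76.6554; S(2,+0) = 90.8600; S(2,+1) = 107.6968; S(2,+2) = 127.6535
  k=3: S(3,-3) = 54.5610; S(3,-2) = 64.6715; S(3,-1) = 76.6554; S(3,+0) = 90.8600; S(3,+1) = 107.6968; S(3,+2) = 127.6535; S(3,+3) = 151.3084
Terminal payoffs V(N, j) = max(S_T - K, 0):
  V(3,-3) = 0.000000; V(3,-2) = 0.000000; V(3,-1) = 0.000000; V(3,+0) = 0.000000; V(3,+1) = 10.756799; V(3,+2) = 30.713538; V(3,+3) = 54.368358
Backward induction: V(k, j) = exp(-r*dt) * [p_u * V(k+1, j+1) + p_m * V(k+1, j) + p_d * V(k+1, j-1)]
  V(2,-2) = exp(-r*dt) * [p_u*0.000000 + p_m*0.000000 + p_d*0.000000] = 0.000000
  V(2,-1) = exp(-r*dt) * [p_u*0.000000 + p_m*0.000000 + p_d*0.000000] = 0.000000
  V(2,+0) = exp(-r*dt) * [p_u*10.756799 + p_m*0.000000 + p_d*0.000000] = 1.774777
  V(2,+1) = exp(-r*dt) * [p_u*30.713538 + p_m*10.756799 + p_d*0.000000] = 12.206464
  V(2,+2) = exp(-r*dt) * [p_u*54.368358 + p_m*30.713538 + p_d*10.756799] = 31.148781
  V(1,-1) = exp(-r*dt) * [p_u*1.774777 + p_m*0.000000 + p_d*0.000000] = 0.292822
  V(1,+0) = exp(-r*dt) * [p_u*12.206464 + p_m*1.774777 + p_d*0.000000] = 3.191831
  V(1,+1) = exp(-r*dt) * [p_u*31.148781 + p_m*12.206464 + p_d*1.774777] = 13.536492
  V(0,+0) = exp(-r*dt) * [p_u*13.536492 + p_m*3.191831 + p_d*0.292822] = 4.400591

Answer: Price = V(0,0) = 4.4006


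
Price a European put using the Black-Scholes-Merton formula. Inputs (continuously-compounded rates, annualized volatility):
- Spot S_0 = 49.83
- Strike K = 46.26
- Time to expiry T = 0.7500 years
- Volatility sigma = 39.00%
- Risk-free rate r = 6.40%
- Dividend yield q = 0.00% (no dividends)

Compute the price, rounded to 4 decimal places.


d1 = (ln(S/K) + (r - q + 0.5*sigma^2) * T) / (sigma * sqrt(T)) = 0.53109431
d2 = d1 - sigma * sqrt(T) = 0.19334441
exp(-rT) = 0.95313379; exp(-qT) = 1.00000000
P = K * exp(-rT) * N(-d2) - S_0 * exp(-qT) * N(-d1)
N(-d1) = 0.29767671; N(-d2) = 0.42334463
P = 46.2600 * 0.95313379 * 0.42334463 - 49.8300 * 1.00000000 * 0.29767671 = 3.8329

Answer: Price = 3.8329


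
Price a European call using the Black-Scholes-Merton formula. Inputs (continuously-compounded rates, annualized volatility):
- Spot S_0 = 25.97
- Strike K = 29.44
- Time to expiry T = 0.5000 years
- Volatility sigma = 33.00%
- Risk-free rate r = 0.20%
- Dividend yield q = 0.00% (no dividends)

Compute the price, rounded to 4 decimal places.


d1 = (ln(S/K) + (r - q + 0.5*sigma^2) * T) / (sigma * sqrt(T)) = -0.41649561
d2 = d1 - sigma * sqrt(T) = -0.64984085
exp(-rT) = 0.99900050; exp(-qT) = 1.00000000
C = S_0 * exp(-qT) * N(d1) - K * exp(-rT) * N(d2)
N(d1) = 0.33852369; N(d2) = 0.25789751
C = 25.9700 * 1.00000000 * 0.33852369 - 29.4400 * 0.99900050 * 0.25789751 = 1.2065

Answer: Price = 1.2065


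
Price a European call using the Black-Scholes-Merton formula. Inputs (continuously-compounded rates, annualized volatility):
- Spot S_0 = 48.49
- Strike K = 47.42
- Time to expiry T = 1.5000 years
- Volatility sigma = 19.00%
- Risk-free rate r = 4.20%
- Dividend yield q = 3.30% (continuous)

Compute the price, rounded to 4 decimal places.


Answer: Price = 5.0605

Derivation:
d1 = (ln(S/K) + (r - q + 0.5*sigma^2) * T) / (sigma * sqrt(T)) = 0.27025397
d2 = d1 - sigma * sqrt(T) = 0.03755244
exp(-rT) = 0.93894347; exp(-qT) = 0.95170516
C = S_0 * exp(-qT) * N(d1) - K * exp(-rT) * N(d2)
N(d1) = 0.60651756; N(d2) = 0.51497774
C = 48.4900 * 0.95170516 * 0.60651756 - 47.4200 * 0.93894347 * 0.51497774 = 5.0605


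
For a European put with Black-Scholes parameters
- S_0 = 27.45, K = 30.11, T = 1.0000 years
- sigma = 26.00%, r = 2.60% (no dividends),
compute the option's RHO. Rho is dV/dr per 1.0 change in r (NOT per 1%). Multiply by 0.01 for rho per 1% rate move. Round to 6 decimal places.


Answer: Rho = -19.073706

Derivation:
d1 = -0.1257352867; d2 = -0.3857352867
phi(d1) = 0.3958011998; exp(-qT) = 1.0000000000; exp(-rT) = 0.9743350896
N(-d2) = 0.6501536367
Rho = -K*T*exp(-rT)*N(-d2) = -30.1100 * 1.0000 * 0.9743350896 * 0.6501536367 = -19.073706


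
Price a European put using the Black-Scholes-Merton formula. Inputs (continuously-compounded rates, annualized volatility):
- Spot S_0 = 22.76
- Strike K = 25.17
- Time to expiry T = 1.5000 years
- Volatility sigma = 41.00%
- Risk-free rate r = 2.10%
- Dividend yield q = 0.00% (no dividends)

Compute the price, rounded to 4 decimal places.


d1 = (ln(S/K) + (r - q + 0.5*sigma^2) * T) / (sigma * sqrt(T)) = 0.11336717
d2 = d1 - sigma * sqrt(T) = -0.38877823
exp(-rT) = 0.96899096; exp(-qT) = 1.00000000
P = K * exp(-rT) * N(-d2) - S_0 * exp(-qT) * N(-d1)
N(-d1) = 0.45486974; N(-d2) = 0.65127990
P = 25.1700 * 0.96899096 * 0.65127990 - 22.7600 * 1.00000000 * 0.45486974 = 5.5316

Answer: Price = 5.5316


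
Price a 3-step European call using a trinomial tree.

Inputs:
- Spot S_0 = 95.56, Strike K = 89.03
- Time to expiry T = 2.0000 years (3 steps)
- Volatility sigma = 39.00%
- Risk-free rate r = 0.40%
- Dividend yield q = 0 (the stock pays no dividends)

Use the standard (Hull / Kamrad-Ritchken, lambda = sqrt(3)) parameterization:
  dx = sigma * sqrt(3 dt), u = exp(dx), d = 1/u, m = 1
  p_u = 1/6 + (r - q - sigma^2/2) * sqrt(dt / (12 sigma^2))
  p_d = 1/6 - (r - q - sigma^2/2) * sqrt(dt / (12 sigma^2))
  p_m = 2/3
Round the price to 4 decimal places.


dt = T/N = 0.666667; dx = sigma*sqrt(3*dt) = 0.551543
u = exp(dx) = 1.735930; d = 1/u = 0.576060
p_u = 0.123122, p_m = 0.666667, p_d = 0.210211
Discount per step: exp(-r*dt) = 0.997337
Stock lattice S(k, j) with j the centered position index:
  k=0: S(0,+0) = 95.5600
  k=1: S(1,-1) = 55.0483; S(1,+0) = 95.5600; S(1,+1) = 165.8855
  k=2: S(2,-2) = 31.7111; S(2,-1) = 55.0483; S(2,+0) = 95.5600; S(2,+1) = 165.8855; S(2,+2) = 287.9656
  k=3: S(3,-3) = 18.2675; S(3,-2) = 31.7111; S(3,-1) = 55.0483; S(3,+0) = 95.5600; S(3,+1) = 165.8855; S(3,+2) = 287.9656; S(3,+3) = 499.8881
Terminal payoffs V(N, j) = max(S_T - K, 0):
  V(3,-3) = 0.000000; V(3,-2) = 0.000000; V(3,-1) = 0.000000; V(3,+0) = 6.530000; V(3,+1) = 76.855470; V(3,+2) = 198.935563; V(3,+3) = 410.858059
Backward induction: V(k, j) = exp(-r*dt) * [p_u * V(k+1, j+1) + p_m * V(k+1, j) + p_d * V(k+1, j-1)]
  V(2,-2) = exp(-r*dt) * [p_u*0.000000 + p_m*0.000000 + p_d*0.000000] = 0.000000
  V(2,-1) = exp(-r*dt) * [p_u*6.530000 + p_m*0.000000 + p_d*0.000000] = 0.801847
  V(2,+0) = exp(-r*dt) * [p_u*76.855470 + p_m*6.530000 + p_d*0.000000] = 13.779153
  V(2,+1) = exp(-r*dt) * [p_u*198.935563 + p_m*76.855470 + p_d*6.530000] = 76.897706
  V(2,+2) = exp(-r*dt) * [p_u*410.858059 + p_m*198.935563 + p_d*76.855470] = 198.834395
  V(1,-1) = exp(-r*dt) * [p_u*13.779153 + p_m*0.801847 + p_d*0.000000] = 2.225142
  V(1,+0) = exp(-r*dt) * [p_u*76.897706 + p_m*13.779153 + p_d*0.801847] = 18.772347
  V(1,+1) = exp(-r*dt) * [p_u*198.834395 + p_m*76.897706 + p_d*13.779153] = 78.433160
  V(0,+0) = exp(-r*dt) * [p_u*78.433160 + p_m*18.772347 + p_d*2.225142] = 22.579218

Answer: Price = V(0,0) = 22.5792


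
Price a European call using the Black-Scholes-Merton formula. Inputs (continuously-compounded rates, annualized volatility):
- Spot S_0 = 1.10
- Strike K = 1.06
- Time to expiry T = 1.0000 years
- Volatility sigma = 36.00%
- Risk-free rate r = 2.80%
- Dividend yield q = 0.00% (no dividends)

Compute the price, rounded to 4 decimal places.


Answer: Price = 0.1893

Derivation:
d1 = (ln(S/K) + (r - q + 0.5*sigma^2) * T) / (sigma * sqrt(T)) = 0.36067020
d2 = d1 - sigma * sqrt(T) = 0.00067020
exp(-rT) = 0.97238837; exp(-qT) = 1.00000000
C = S_0 * exp(-qT) * N(d1) - K * exp(-rT) * N(d2)
N(d1) = 0.64082700; N(d2) = 0.50026737
C = 1.1000 * 1.00000000 * 0.64082700 - 1.0600 * 0.97238837 * 0.50026737 = 0.1893


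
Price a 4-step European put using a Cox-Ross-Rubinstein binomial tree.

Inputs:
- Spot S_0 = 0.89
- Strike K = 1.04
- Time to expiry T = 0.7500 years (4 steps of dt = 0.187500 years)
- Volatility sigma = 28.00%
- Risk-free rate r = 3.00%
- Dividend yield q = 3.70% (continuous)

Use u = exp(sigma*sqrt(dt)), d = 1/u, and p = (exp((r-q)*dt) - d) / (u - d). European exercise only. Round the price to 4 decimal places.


Answer: Price = V(0,0) = 0.1894

Derivation:
dt = T/N = 0.187500
u = exp(sigma*sqrt(dt)) = 1.128900; d = 1/u = 0.885818
p = (exp((r-q)*dt) - d) / (u - d) = 0.464330
Discount per step: exp(-r*dt) = 0.994391
Stock lattice S(k, i) with i counting down-moves:
  k=0: S(0,0) = 0.8900
  k=1: S(1,0) = 1.0047; S(1,1) = 0.7884
  k=2: S(2,0) = 1.1342; S(2,1) = 0.8900; S(2,2) = 0.6984
  k=3: S(3,0) = 1.2804; S(3,1) = 1.0047; S(3,2) = 0.7884; S(3,3) = 0.6186
  k=4: S(4,0) = 1.4455; S(4,1) = 1.1342; S(4,2) = 0.8900; S(4,3) = 0.6984; S(4,4) = 0.5480
Terminal payoffs V(N, i) = max(K - S_T, 0):
  V(4,0) = 0.000000; V(4,1) = 0.000000; V(4,2) = 0.150000; V(4,3) = 0.341640; V(4,4) = 0.492015
Backward induction: V(k, i) = exp(-r*dt) * [p * V(k+1, i) + (1-p) * V(k+1, i+1)].
  V(3,0) = exp(-r*dt) * [p*0.000000 + (1-p)*0.000000] = 0.000000
  V(3,1) = exp(-r*dt) * [p*0.000000 + (1-p)*0.150000] = 0.079900
  V(3,2) = exp(-r*dt) * [p*0.150000 + (1-p)*0.341640] = 0.251239
  V(3,3) = exp(-r*dt) * [p*0.341640 + (1-p)*0.492015] = 0.419823
  V(2,0) = exp(-r*dt) * [p*0.000000 + (1-p)*0.079900] = 0.042560
  V(2,1) = exp(-r*dt) * [p*0.079900 + (1-p)*0.251239] = 0.170718
  V(2,2) = exp(-r*dt) * [p*0.251239 + (1-p)*0.419823] = 0.339629
  V(1,0) = exp(-r*dt) * [p*0.042560 + (1-p)*0.170718] = 0.110586
  V(1,1) = exp(-r*dt) * [p*0.170718 + (1-p)*0.339629] = 0.259733
  V(0,0) = exp(-r*dt) * [p*0.110586 + (1-p)*0.259733] = 0.189411


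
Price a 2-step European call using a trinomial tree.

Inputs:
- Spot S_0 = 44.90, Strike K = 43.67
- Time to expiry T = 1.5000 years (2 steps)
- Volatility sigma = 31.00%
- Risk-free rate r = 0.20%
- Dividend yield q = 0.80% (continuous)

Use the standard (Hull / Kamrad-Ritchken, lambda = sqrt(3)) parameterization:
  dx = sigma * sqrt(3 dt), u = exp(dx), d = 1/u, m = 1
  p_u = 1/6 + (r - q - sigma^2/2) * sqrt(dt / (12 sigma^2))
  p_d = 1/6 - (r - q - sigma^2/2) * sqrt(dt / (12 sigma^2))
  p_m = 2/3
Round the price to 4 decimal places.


Answer: Price = V(0,0) = 6.2179

Derivation:
dt = T/N = 0.750000; dx = sigma*sqrt(3*dt) = 0.465000
u = exp(dx) = 1.592014; d = 1/u = 0.628135
p_u = 0.123078, p_m = 0.666667, p_d = 0.210255
Discount per step: exp(-r*dt) = 0.998501
Stock lattice S(k, j) with j the centered position index:
  k=0: S(0,+0) = 44.9000
  k=1: S(1,-1) = 28.2033; S(1,+0) = 44.9000; S(1,+1) = 71.4814
  k=2: S(2,-2) = 17.7155; S(2,-1) = 28.2033; S(2,+0) = 44.9000; S(2,+1) = 71.4814; S(2,+2) = 113.7995
Terminal payoffs V(N, j) = max(S_T - K, 0):
  V(2,-2) = 0.000000; V(2,-1) = 0.000000; V(2,+0) = 1.230000; V(2,+1) = 27.811437; V(2,+2) = 70.129462
Backward induction: V(k, j) = exp(-r*dt) * [p_u * V(k+1, j+1) + p_m * V(k+1, j) + p_d * V(k+1, j-1)]
  V(1,-1) = exp(-r*dt) * [p_u*1.230000 + p_m*0.000000 + p_d*0.000000] = 0.151159
  V(1,+0) = exp(-r*dt) * [p_u*27.811437 + p_m*1.230000 + p_d*0.000000] = 4.236615
  V(1,+1) = exp(-r*dt) * [p_u*70.129462 + p_m*27.811437 + p_d*1.230000] = 27.389847
  V(0,+0) = exp(-r*dt) * [p_u*27.389847 + p_m*4.236615 + p_d*0.151159] = 6.217945


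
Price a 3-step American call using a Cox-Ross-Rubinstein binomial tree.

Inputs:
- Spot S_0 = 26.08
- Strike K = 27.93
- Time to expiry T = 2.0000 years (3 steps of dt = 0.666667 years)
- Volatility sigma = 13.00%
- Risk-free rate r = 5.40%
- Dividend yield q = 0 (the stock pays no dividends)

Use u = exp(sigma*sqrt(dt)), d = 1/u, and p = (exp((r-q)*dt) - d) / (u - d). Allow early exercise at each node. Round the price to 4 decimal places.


Answer: Price = V(0,0) = 2.3432

Derivation:
dt = T/N = 0.666667
u = exp(sigma*sqrt(dt)) = 1.111983; d = 1/u = 0.899295
p = (exp((r-q)*dt) - d) / (u - d) = 0.645834
Discount per step: exp(-r*dt) = 0.964640
Stock lattice S(k, i) with i counting down-moves:
  k=0: S(0,0) = 26.0800
  k=1: S(1,0) = 29.0005; S(1,1) = 23.4536
  k=2: S(2,0) = 32.2481; S(2,1) = 26.0800; S(2,2) = 21.0917
  k=3: S(3,0) = 35.8593; S(3,1) = 29.0005; S(3,2) = 23.4536; S(3,3) = 18.9677
Terminal payoffs V(N, i) = max(S_T - K, 0):
  V(3,0) = 7.929280; V(3,1) = 1.070506; V(3,2) = 0.000000; V(3,3) = 0.000000
Backward induction: V(k, i) = exp(-r*dt) * [p * V(k+1, i) + (1-p) * V(k+1, i+1)]; then take max(V_cont, immediate exercise) for American.
  V(2,0) = exp(-r*dt) * [p*7.929280 + (1-p)*1.070506] = 5.305655; exercise = 4.318059; V(2,0) = max -> 5.305655
  V(2,1) = exp(-r*dt) * [p*1.070506 + (1-p)*0.000000] = 0.666923; exercise = 0.000000; V(2,1) = max -> 0.666923
  V(2,2) = exp(-r*dt) * [p*0.000000 + (1-p)*0.000000] = 0.000000; exercise = 0.000000; V(2,2) = max -> 0.000000
  V(1,0) = exp(-r*dt) * [p*5.305655 + (1-p)*0.666923] = 3.533261; exercise = 1.070506; V(1,0) = max -> 3.533261
  V(1,1) = exp(-r*dt) * [p*0.666923 + (1-p)*0.000000] = 0.415492; exercise = 0.000000; V(1,1) = max -> 0.415492
  V(0,0) = exp(-r*dt) * [p*3.533261 + (1-p)*0.415492] = 2.343164; exercise = 0.000000; V(0,0) = max -> 2.343164


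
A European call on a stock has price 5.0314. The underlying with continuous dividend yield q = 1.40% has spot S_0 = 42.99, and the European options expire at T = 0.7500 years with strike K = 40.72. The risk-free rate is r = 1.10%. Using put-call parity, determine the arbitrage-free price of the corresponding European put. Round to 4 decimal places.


Answer: Put price = 2.8759

Derivation:
Put-call parity: C - P = S_0 * exp(-qT) - K * exp(-rT).
S_0 * exp(-qT) = 42.9900 * 0.98955493 = 42.54096655
K * exp(-rT) = 40.7200 * 0.99178394 = 40.38544195
P = C - S*exp(-qT) + K*exp(-rT)
P = 5.0314 - 42.54096655 + 40.38544195 = 2.8759


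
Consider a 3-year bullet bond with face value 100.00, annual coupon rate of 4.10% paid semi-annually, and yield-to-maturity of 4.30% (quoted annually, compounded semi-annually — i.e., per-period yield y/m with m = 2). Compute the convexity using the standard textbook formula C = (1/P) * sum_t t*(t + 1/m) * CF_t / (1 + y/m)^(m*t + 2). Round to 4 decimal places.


Answer: Convexity = 9.4068

Derivation:
Coupon per period c = face * coupon_rate / m = 2.050000
Periods per year m = 2; per-period yield y/m = 0.021500
Number of cashflows N = 6
Cashflows (t years, CF_t, discount factor 1/(1+y/m)^(m*t), PV):
  t = 0.5000: CF_t = 2.050000, DF = 0.978953, PV = 2.006853
  t = 1.0000: CF_t = 2.050000, DF = 0.958348, PV = 1.964613
  t = 1.5000: CF_t = 2.050000, DF = 0.938177, PV = 1.923263
  t = 2.0000: CF_t = 2.050000, DF = 0.918431, PV = 1.882783
  t = 2.5000: CF_t = 2.050000, DF = 0.899100, PV = 1.843156
  t = 3.0000: CF_t = 102.050000, DF = 0.880177, PV = 89.822013
Price P = sum_t PV_t = 99.442681
Convexity numerator sum_t t*(t + 1/m) * CF_t / (1+y/m)^(m*t + 2):
  t = 0.5000: term = 0.961632
  t = 1.0000: term = 2.824175
  t = 1.5000: term = 5.529467
  t = 2.0000: term = 9.021809
  t = 2.5000: term = 13.247884
  t = 3.0000: term = 903.847873
Convexity = (1/P) * sum = 935.432840 / 99.442681 = 9.406754


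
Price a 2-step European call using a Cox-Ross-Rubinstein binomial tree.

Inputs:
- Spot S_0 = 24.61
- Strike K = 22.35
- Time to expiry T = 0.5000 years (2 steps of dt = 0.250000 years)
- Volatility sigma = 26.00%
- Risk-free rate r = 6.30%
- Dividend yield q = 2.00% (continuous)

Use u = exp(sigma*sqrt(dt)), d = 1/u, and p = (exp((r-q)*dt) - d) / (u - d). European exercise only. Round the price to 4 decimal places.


dt = T/N = 0.250000
u = exp(sigma*sqrt(dt)) = 1.138828; d = 1/u = 0.878095
p = (exp((r-q)*dt) - d) / (u - d) = 0.508998
Discount per step: exp(-r*dt) = 0.984373
Stock lattice S(k, i) with i counting down-moves:
  k=0: S(0,0) = 24.6100
  k=1: S(1,0) = 28.0266; S(1,1) = 21.6099
  k=2: S(2,0) = 31.9174; S(2,1) = 24.6100; S(2,2) = 18.9756
Terminal payoffs V(N, i) = max(S_T - K, 0):
  V(2,0) = 9.567449; V(2,1) = 2.260000; V(2,2) = 0.000000
Backward induction: V(k, i) = exp(-r*dt) * [p * V(k+1, i) + (1-p) * V(k+1, i+1)].
  V(1,0) = exp(-r*dt) * [p*9.567449 + (1-p)*2.260000] = 5.886038
  V(1,1) = exp(-r*dt) * [p*2.260000 + (1-p)*0.000000] = 1.132360
  V(0,0) = exp(-r*dt) * [p*5.886038 + (1-p)*1.132360] = 3.496467

Answer: Price = V(0,0) = 3.4965


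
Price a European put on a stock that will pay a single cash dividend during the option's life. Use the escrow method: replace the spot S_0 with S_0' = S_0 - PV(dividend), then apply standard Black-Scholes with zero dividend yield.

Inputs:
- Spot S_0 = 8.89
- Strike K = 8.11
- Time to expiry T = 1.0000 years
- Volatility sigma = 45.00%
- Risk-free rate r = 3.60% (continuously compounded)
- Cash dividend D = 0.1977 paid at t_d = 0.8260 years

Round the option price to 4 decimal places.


PV(D) = D * exp(-r * t_d) = 0.1977 * 0.97070176 = 0.19190774
S_0' = S_0 - PV(D) = 8.8900 - 0.19190774 = 8.69809226
d1 = (ln(S_0'/K) + (r + sigma^2/2)*T) / (sigma*sqrt(T)) = 0.46056856
d2 = d1 - sigma*sqrt(T) = 0.01056856
exp(-rT) = 0.96464029
N(-d1) = 0.32255409; N(-d2) = 0.49578383
P = K * exp(-rT) * N(-d2) - S_0' * N(-d1) = 8.1100 * 0.96464029 * 0.49578383 - 8.69809226 * 0.32255409 = 1.0730

Answer: Price = 1.0730


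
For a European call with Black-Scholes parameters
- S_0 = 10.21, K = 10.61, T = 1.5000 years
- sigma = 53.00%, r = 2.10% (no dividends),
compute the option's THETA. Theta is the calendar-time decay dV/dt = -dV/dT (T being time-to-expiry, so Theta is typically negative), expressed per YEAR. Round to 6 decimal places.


d1 = 0.3138823599; d2 = -0.3352324220
phi(d1) = 0.3797661535; exp(-qT) = 1.0000000000; exp(-rT) = 0.9689909565
Theta = -S*exp(-qT)*phi(d1)*sigma/(2*sqrt(T)) - r*K*exp(-rT)*N(d2) + q*S*exp(-qT)*N(d1)
N(d1) = 0.6231948057; N(d2) = 0.3687248832; sqrt(T) = 1.2247448714
Term 1 = -10.2100 * 1.0000000000 * 0.3797661535 * 0.5300 / (2 * 1.2247448714) = -0.8389619073
Term 2 = -0.0210 * 10.6100 * 0.9689909565 * 0.3687248832 = -0.0796080249
Term 3 = 0 (no dividend yield, q = 0)
Theta = -0.8389619073 + (-0.0796080249) + (0.0000000000) = -0.918570

Answer: Theta = -0.918570


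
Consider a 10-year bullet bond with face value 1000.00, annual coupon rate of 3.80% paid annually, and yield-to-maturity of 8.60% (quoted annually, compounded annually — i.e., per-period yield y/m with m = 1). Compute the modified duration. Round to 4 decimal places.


Answer: Modified duration = 7.4857

Derivation:
Coupon per period c = face * coupon_rate / m = 38.000000
Periods per year m = 1; per-period yield y/m = 0.086000
Number of cashflows N = 10
Cashflows (t years, CF_t, discount factor 1/(1+y/m)^(m*t), PV):
  t = 1.0000: CF_t = 38.000000, DF = 0.920810, PV = 34.990792
  t = 2.0000: CF_t = 38.000000, DF = 0.847892, PV = 32.219882
  t = 3.0000: CF_t = 38.000000, DF = 0.780747, PV = 29.668400
  t = 4.0000: CF_t = 38.000000, DF = 0.718920, PV = 27.318968
  t = 5.0000: CF_t = 38.000000, DF = 0.661989, PV = 25.155588
  t = 6.0000: CF_t = 38.000000, DF = 0.609566, PV = 23.163525
  t = 7.0000: CF_t = 38.000000, DF = 0.561295, PV = 21.329212
  t = 8.0000: CF_t = 38.000000, DF = 0.516846, PV = 19.640159
  t = 9.0000: CF_t = 38.000000, DF = 0.475917, PV = 18.084861
  t = 10.0000: CF_t = 1038.000000, DF = 0.438230, PV = 454.882366
Price P = sum_t PV_t = 686.453752
First compute Macaulay numerator sum_t t * PV_t:
  t * PV_t at t = 1.0000: 34.990792
  t * PV_t at t = 2.0000: 64.439764
  t * PV_t at t = 3.0000: 89.005199
  t * PV_t at t = 4.0000: 109.275874
  t * PV_t at t = 5.0000: 125.777939
  t * PV_t at t = 6.0000: 138.981148
  t * PV_t at t = 7.0000: 149.304487
  t * PV_t at t = 8.0000: 157.121270
  t * PV_t at t = 9.0000: 162.763747
  t * PV_t at t = 10.0000: 4548.823657
Macaulay duration D = 5580.483877 / 686.453752 = 8.129439
Modified duration = D / (1 + y/m) = 8.129439 / (1 + 0.086000) = 7.485671


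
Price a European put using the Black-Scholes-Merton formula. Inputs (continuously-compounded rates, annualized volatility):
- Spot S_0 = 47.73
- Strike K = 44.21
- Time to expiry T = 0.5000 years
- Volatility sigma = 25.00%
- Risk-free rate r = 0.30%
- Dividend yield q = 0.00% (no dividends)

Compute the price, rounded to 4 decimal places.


Answer: Price = 1.7521

Derivation:
d1 = (ln(S/K) + (r - q + 0.5*sigma^2) * T) / (sigma * sqrt(T)) = 0.53024027
d2 = d1 - sigma * sqrt(T) = 0.35346358
exp(-rT) = 0.99850112; exp(-qT) = 1.00000000
P = K * exp(-rT) * N(-d2) - S_0 * exp(-qT) * N(-d1)
N(-d1) = 0.29797268; N(-d2) = 0.36187046
P = 44.2100 * 0.99850112 * 0.36187046 - 47.7300 * 1.00000000 * 0.29797268 = 1.7521


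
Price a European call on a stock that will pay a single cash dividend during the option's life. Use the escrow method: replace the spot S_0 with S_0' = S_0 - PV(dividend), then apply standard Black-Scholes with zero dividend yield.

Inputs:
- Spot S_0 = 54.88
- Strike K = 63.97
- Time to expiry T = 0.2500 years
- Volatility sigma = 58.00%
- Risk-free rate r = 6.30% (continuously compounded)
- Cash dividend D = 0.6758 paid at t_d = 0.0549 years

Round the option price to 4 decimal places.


PV(D) = D * exp(-r * t_d) = 0.6758 * 0.99654727 = 0.67346665
S_0' = S_0 - PV(D) = 54.8800 - 0.67346665 = 54.20653335
d1 = (ln(S_0'/K) + (r + sigma^2/2)*T) / (sigma*sqrt(T)) = -0.37176821
d2 = d1 - sigma*sqrt(T) = -0.66176821
exp(-rT) = 0.98437338
N(d1) = 0.35503272; N(d2) = 0.25405989
C = S_0' * N(d1) - K * exp(-rT) * N(d2) = 54.20653335 * 0.35503272 - 63.9700 * 0.98437338 * 0.25405989 = 3.2468

Answer: Price = 3.2468


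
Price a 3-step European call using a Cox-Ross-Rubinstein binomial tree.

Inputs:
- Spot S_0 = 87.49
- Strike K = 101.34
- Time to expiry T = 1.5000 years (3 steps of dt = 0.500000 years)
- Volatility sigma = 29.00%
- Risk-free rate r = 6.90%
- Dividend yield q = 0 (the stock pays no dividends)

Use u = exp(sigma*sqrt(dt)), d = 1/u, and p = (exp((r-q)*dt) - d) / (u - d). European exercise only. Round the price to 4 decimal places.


dt = T/N = 0.500000
u = exp(sigma*sqrt(dt)) = 1.227600; d = 1/u = 0.814598
p = (exp((r-q)*dt) - d) / (u - d) = 0.533906
Discount per step: exp(-r*dt) = 0.966088
Stock lattice S(k, i) with i counting down-moves:
  k=0: S(0,0) = 87.4900
  k=1: S(1,0) = 107.4027; S(1,1) = 71.2691
  k=2: S(2,0) = 131.8476; S(2,1) = 87.4900; S(2,2) = 58.0557
  k=3: S(3,0) = 161.8561; S(3,1) = 107.4027; S(3,2) = 71.2691; S(3,3) = 47.2920
Terminal payoffs V(N, i) = max(S_T - K, 0):
  V(3,0) = 60.516057; V(3,1) = 6.062716; V(3,2) = 0.000000; V(3,3) = 0.000000
Backward induction: V(k, i) = exp(-r*dt) * [p * V(k+1, i) + (1-p) * V(k+1, i+1)].
  V(2,0) = exp(-r*dt) * [p*60.516057 + (1-p)*6.062716] = 33.944171
  V(2,1) = exp(-r*dt) * [p*6.062716 + (1-p)*0.000000] = 3.127151
  V(2,2) = exp(-r*dt) * [p*0.000000 + (1-p)*0.000000] = 0.000000
  V(1,0) = exp(-r*dt) * [p*33.944171 + (1-p)*3.127151] = 18.916534
  V(1,1) = exp(-r*dt) * [p*3.127151 + (1-p)*0.000000] = 1.612986
  V(0,0) = exp(-r*dt) * [p*18.916534 + (1-p)*1.612986] = 10.483463

Answer: Price = V(0,0) = 10.4835


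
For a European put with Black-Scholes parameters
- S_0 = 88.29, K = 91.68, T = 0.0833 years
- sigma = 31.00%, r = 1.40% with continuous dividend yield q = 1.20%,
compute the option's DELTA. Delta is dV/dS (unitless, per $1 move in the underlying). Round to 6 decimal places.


d1 = -0.3745134202; d2 = -0.4639848122
phi(d1) = 0.3719229075; exp(-qT) = 0.9990008994; exp(-rT) = 0.9988344797
N(-d1) = 0.6459888130
Delta = -exp(-qT) * N(-d1) = -0.9990008994 * 0.6459888130 = -0.645343

Answer: Delta = -0.645343


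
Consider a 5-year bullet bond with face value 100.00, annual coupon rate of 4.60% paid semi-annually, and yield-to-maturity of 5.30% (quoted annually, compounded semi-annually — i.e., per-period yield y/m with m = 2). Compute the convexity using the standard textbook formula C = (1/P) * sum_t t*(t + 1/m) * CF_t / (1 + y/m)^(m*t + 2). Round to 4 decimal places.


Coupon per period c = face * coupon_rate / m = 2.300000
Periods per year m = 2; per-period yield y/m = 0.026500
Number of cashflows N = 10
Cashflows (t years, CF_t, discount factor 1/(1+y/m)^(m*t), PV):
  t = 0.5000: CF_t = 2.300000, DF = 0.974184, PV = 2.240623
  t = 1.0000: CF_t = 2.300000, DF = 0.949035, PV = 2.182780
  t = 1.5000: CF_t = 2.300000, DF = 0.924535, PV = 2.126429
  t = 2.0000: CF_t = 2.300000, DF = 0.900667, PV = 2.071534
  t = 2.5000: CF_t = 2.300000, DF = 0.877415, PV = 2.018055
  t = 3.0000: CF_t = 2.300000, DF = 0.854764, PV = 1.965957
  t = 3.5000: CF_t = 2.300000, DF = 0.832698, PV = 1.915205
  t = 4.0000: CF_t = 2.300000, DF = 0.811201, PV = 1.865762
  t = 4.5000: CF_t = 2.300000, DF = 0.790259, PV = 1.817596
  t = 5.0000: CF_t = 102.300000, DF = 0.769858, PV = 78.756444
Price P = sum_t PV_t = 96.960385
Convexity numerator sum_t t*(t + 1/m) * CF_t / (1+y/m)^(m*t + 2):
  t = 0.5000: term = 1.063215
  t = 1.0000: term = 3.107301
  t = 1.5000: term = 6.054166
  t = 2.0000: term = 9.829787
  t = 2.5000: term = 14.364034
  t = 3.0000: term = 19.590499
  t = 3.5000: term = 25.446338
  t = 4.0000: term = 31.872109
  t = 4.5000: term = 38.811628
  t = 5.0000: term = 2055.421444
Convexity = (1/P) * sum = 2205.560521 / 96.960385 = 22.747027

Answer: Convexity = 22.7470


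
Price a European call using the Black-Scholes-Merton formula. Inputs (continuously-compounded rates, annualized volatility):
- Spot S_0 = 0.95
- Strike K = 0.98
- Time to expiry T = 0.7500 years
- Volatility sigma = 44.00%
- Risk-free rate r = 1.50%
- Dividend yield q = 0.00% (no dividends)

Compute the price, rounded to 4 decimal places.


Answer: Price = 0.1357

Derivation:
d1 = (ln(S/K) + (r - q + 0.5*sigma^2) * T) / (sigma * sqrt(T)) = 0.13845755
d2 = d1 - sigma * sqrt(T) = -0.24259363
exp(-rT) = 0.98881304; exp(-qT) = 1.00000000
C = S_0 * exp(-qT) * N(d1) - K * exp(-rT) * N(d2)
N(d1) = 0.55506059; N(d2) = 0.40416011
C = 0.9500 * 1.00000000 * 0.55506059 - 0.9800 * 0.98881304 * 0.40416011 = 0.1357


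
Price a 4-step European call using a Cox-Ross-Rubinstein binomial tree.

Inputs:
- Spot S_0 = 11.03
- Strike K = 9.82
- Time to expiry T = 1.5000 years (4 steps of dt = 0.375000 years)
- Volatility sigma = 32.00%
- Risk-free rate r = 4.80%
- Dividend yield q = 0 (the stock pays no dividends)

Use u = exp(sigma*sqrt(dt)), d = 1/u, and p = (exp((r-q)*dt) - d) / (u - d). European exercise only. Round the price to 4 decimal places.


Answer: Price = V(0,0) = 2.7332

Derivation:
dt = T/N = 0.375000
u = exp(sigma*sqrt(dt)) = 1.216477; d = 1/u = 0.822046
p = (exp((r-q)*dt) - d) / (u - d) = 0.497215
Discount per step: exp(-r*dt) = 0.982161
Stock lattice S(k, i) with i counting down-moves:
  k=0: S(0,0) = 11.0300
  k=1: S(1,0) = 13.4177; S(1,1) = 9.0672
  k=2: S(2,0) = 16.3224; S(2,1) = 11.0300; S(2,2) = 7.4536
  k=3: S(3,0) = 19.8558; S(3,1) = 13.4177; S(3,2) = 9.0672; S(3,3) = 6.1272
  k=4: S(4,0) = 24.1541; S(4,1) = 16.3224; S(4,2) = 11.0300; S(4,3) = 7.4536; S(4,4) = 5.0369
Terminal payoffs V(N, i) = max(S_T - K, 0):
  V(4,0) = 14.334134; V(4,1) = 6.502380; V(4,2) = 1.210000; V(4,3) = 0.000000; V(4,4) = 0.000000
Backward induction: V(k, i) = exp(-r*dt) * [p * V(k+1, i) + (1-p) * V(k+1, i+1)].
  V(3,0) = exp(-r*dt) * [p*14.334134 + (1-p)*6.502380] = 10.210983
  V(3,1) = exp(-r*dt) * [p*6.502380 + (1-p)*1.210000] = 3.772923
  V(3,2) = exp(-r*dt) * [p*1.210000 + (1-p)*0.000000] = 0.590898
  V(3,3) = exp(-r*dt) * [p*0.000000 + (1-p)*0.000000] = 0.000000
  V(2,0) = exp(-r*dt) * [p*10.210983 + (1-p)*3.772923] = 6.849613
  V(2,1) = exp(-r*dt) * [p*3.772923 + (1-p)*0.590898] = 2.134283
  V(2,2) = exp(-r*dt) * [p*0.590898 + (1-p)*0.000000] = 0.288562
  V(1,0) = exp(-r*dt) * [p*6.849613 + (1-p)*2.134283] = 4.398918
  V(1,1) = exp(-r*dt) * [p*2.134283 + (1-p)*0.288562] = 1.184763
  V(0,0) = exp(-r*dt) * [p*4.398918 + (1-p)*1.184763] = 2.733245


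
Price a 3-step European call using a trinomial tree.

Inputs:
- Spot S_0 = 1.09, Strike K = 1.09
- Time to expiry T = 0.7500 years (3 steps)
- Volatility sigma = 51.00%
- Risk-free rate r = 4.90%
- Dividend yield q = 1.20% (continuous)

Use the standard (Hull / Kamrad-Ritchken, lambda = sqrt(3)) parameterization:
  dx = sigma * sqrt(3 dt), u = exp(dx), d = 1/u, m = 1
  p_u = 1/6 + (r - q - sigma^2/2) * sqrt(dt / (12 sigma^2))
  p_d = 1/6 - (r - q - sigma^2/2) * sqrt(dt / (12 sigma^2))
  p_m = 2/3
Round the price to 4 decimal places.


Answer: Price = V(0,0) = 0.1826

Derivation:
dt = T/N = 0.250000; dx = sigma*sqrt(3*dt) = 0.441673
u = exp(dx) = 1.555307; d = 1/u = 0.642960
p_u = 0.140332, p_m = 0.666667, p_d = 0.193001
Discount per step: exp(-r*dt) = 0.987825
Stock lattice S(k, j) with j the centered position index:
  k=0: S(0,+0) = 1.0900
  k=1: S(1,-1) = 0.7008; S(1,+0) = 1.0900; S(1,+1) = 1.6953
  k=2: S(2,-2) = 0.4506; S(2,-1) = 0.7008; S(2,+0) = 1.0900; S(2,+1) = 1.6953; S(2,+2) = 2.6367
  k=3: S(3,-3) = 0.2897; S(3,-2) = 0.4506; S(3,-1) = 0.7008; S(3,+0) = 1.0900; S(3,+1) = 1.6953; S(3,+2) = 2.6367; S(3,+3) = 4.1009
Terminal payoffs V(N, j) = max(S_T - K, 0):
  V(3,-3) = 0.000000; V(3,-2) = 0.000000; V(3,-1) = 0.000000; V(3,+0) = 0.000000; V(3,+1) = 0.605285; V(3,+2) = 1.546688; V(3,+3) = 3.010859
Backward induction: V(k, j) = exp(-r*dt) * [p_u * V(k+1, j+1) + p_m * V(k+1, j) + p_d * V(k+1, j-1)]
  V(2,-2) = exp(-r*dt) * [p_u*0.000000 + p_m*0.000000 + p_d*0.000000] = 0.000000
  V(2,-1) = exp(-r*dt) * [p_u*0.000000 + p_m*0.000000 + p_d*0.000000] = 0.000000
  V(2,+0) = exp(-r*dt) * [p_u*0.605285 + p_m*0.000000 + p_d*0.000000] = 0.083907
  V(2,+1) = exp(-r*dt) * [p_u*1.546688 + p_m*0.605285 + p_d*0.000000] = 0.613017
  V(2,+2) = exp(-r*dt) * [p_u*3.010859 + p_m*1.546688 + p_d*0.605285] = 1.551346
  V(1,-1) = exp(-r*dt) * [p_u*0.083907 + p_m*0.000000 + p_d*0.000000] = 0.011631
  V(1,+0) = exp(-r*dt) * [p_u*0.613017 + p_m*0.083907 + p_d*0.000000] = 0.140235
  V(1,+1) = exp(-r*dt) * [p_u*1.551346 + p_m*0.613017 + p_d*0.083907] = 0.634753
  V(0,+0) = exp(-r*dt) * [p_u*0.634753 + p_m*0.140235 + p_d*0.011631] = 0.182561


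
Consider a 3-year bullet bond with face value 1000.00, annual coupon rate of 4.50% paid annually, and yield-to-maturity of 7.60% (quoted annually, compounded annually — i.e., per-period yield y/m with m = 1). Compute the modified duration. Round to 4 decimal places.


Answer: Modified duration = 2.6643

Derivation:
Coupon per period c = face * coupon_rate / m = 45.000000
Periods per year m = 1; per-period yield y/m = 0.076000
Number of cashflows N = 3
Cashflows (t years, CF_t, discount factor 1/(1+y/m)^(m*t), PV):
  t = 1.0000: CF_t = 45.000000, DF = 0.929368, PV = 41.821561
  t = 2.0000: CF_t = 45.000000, DF = 0.863725, PV = 38.867622
  t = 3.0000: CF_t = 1045.000000, DF = 0.802718, PV = 838.840666
Price P = sum_t PV_t = 919.529850
First compute Macaulay numerator sum_t t * PV_t:
  t * PV_t at t = 1.0000: 41.821561
  t * PV_t at t = 2.0000: 77.735244
  t * PV_t at t = 3.0000: 2516.521998
Macaulay duration D = 2636.078804 / 919.529850 = 2.866768
Modified duration = D / (1 + y/m) = 2.866768 / (1 + 0.076000) = 2.664283


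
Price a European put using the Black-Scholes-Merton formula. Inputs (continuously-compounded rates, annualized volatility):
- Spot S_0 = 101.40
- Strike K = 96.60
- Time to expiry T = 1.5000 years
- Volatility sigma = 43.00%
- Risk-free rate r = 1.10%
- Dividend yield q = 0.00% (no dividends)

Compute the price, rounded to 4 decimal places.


Answer: Price = 17.3589

Derivation:
d1 = (ln(S/K) + (r - q + 0.5*sigma^2) * T) / (sigma * sqrt(T)) = 0.38673332
d2 = d1 - sigma * sqrt(T) = -0.13990697
exp(-rT) = 0.98363538; exp(-qT) = 1.00000000
P = K * exp(-rT) * N(-d2) - S_0 * exp(-qT) * N(-d1)
N(-d1) = 0.34947682; N(-d2) = 0.55563325
P = 96.6000 * 0.98363538 * 0.55563325 - 101.4000 * 1.00000000 * 0.34947682 = 17.3589


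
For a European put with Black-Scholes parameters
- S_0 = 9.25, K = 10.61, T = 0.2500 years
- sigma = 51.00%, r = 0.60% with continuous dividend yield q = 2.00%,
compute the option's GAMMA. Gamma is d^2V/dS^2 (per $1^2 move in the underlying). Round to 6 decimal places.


d1 = -0.4241603965; d2 = -0.6791603965
phi(d1) = 0.3646218265; exp(-qT) = 0.9950124792; exp(-rT) = 0.9985011244
Gamma = exp(-qT) * phi(d1) / (S * sigma * sqrt(T)) = 0.9950124792 * 0.3646218265 / (9.2500 * 0.5100 * 0.5000000000) = 0.153812

Answer: Gamma = 0.153812


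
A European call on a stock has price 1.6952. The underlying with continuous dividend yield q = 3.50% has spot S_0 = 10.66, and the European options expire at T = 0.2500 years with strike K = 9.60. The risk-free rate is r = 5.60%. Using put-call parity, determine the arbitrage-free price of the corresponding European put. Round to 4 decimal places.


Answer: Put price = 0.5946

Derivation:
Put-call parity: C - P = S_0 * exp(-qT) - K * exp(-rT).
S_0 * exp(-qT) = 10.6600 * 0.99128817 = 10.56713189
K * exp(-rT) = 9.6000 * 0.98609754 = 9.46653642
P = C - S*exp(-qT) + K*exp(-rT)
P = 1.6952 - 10.56713189 + 9.46653642 = 0.5946


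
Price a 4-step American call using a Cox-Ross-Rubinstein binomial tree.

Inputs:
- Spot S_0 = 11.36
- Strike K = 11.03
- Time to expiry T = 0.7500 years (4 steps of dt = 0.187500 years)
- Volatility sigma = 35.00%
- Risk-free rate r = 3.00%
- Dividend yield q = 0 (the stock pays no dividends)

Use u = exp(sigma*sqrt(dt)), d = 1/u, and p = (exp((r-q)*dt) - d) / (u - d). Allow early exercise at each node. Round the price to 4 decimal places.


Answer: Price = V(0,0) = 1.6142

Derivation:
dt = T/N = 0.187500
u = exp(sigma*sqrt(dt)) = 1.163642; d = 1/u = 0.859371
p = (exp((r-q)*dt) - d) / (u - d) = 0.480723
Discount per step: exp(-r*dt) = 0.994391
Stock lattice S(k, i) with i counting down-moves:
  k=0: S(0,0) = 11.3600
  k=1: S(1,0) = 13.2190; S(1,1) = 9.7625
  k=2: S(2,0) = 15.3821; S(2,1) = 11.3600; S(2,2) = 8.3896
  k=3: S(3,0) = 17.8993; S(3,1) = 13.2190; S(3,2) = 9.7625; S(3,3) = 7.2098
  k=4: S(4,0) = 20.8284; S(4,1) = 15.3821; S(4,2) = 11.3600; S(4,3) = 8.3896; S(4,4) = 6.1959
Terminal payoffs V(N, i) = max(S_T - K, 0):
  V(4,0) = 9.798374; V(4,1) = 4.352143; V(4,2) = 0.330000; V(4,3) = 0.000000; V(4,4) = 0.000000
Backward induction: V(k, i) = exp(-r*dt) * [p * V(k+1, i) + (1-p) * V(k+1, i+1)]; then take max(V_cont, immediate exercise) for American.
  V(3,0) = exp(-r*dt) * [p*9.798374 + (1-p)*4.352143] = 6.931172; exercise = 6.869303; V(3,0) = max -> 6.931172
  V(3,1) = exp(-r*dt) * [p*4.352143 + (1-p)*0.330000] = 2.250839; exercise = 2.188969; V(3,1) = max -> 2.250839
  V(3,2) = exp(-r*dt) * [p*0.330000 + (1-p)*0.000000] = 0.157749; exercise = 0.000000; V(3,2) = max -> 0.157749
  V(3,3) = exp(-r*dt) * [p*0.000000 + (1-p)*0.000000] = 0.000000; exercise = 0.000000; V(3,3) = max -> 0.000000
  V(2,0) = exp(-r*dt) * [p*6.931172 + (1-p)*2.250839] = 4.475535; exercise = 4.352143; V(2,0) = max -> 4.475535
  V(2,1) = exp(-r*dt) * [p*2.250839 + (1-p)*0.157749] = 1.157416; exercise = 0.330000; V(2,1) = max -> 1.157416
  V(2,2) = exp(-r*dt) * [p*0.157749 + (1-p)*0.000000] = 0.075408; exercise = 0.000000; V(2,2) = max -> 0.075408
  V(1,0) = exp(-r*dt) * [p*4.475535 + (1-p)*1.157416] = 2.737072; exercise = 2.188969; V(1,0) = max -> 2.737072
  V(1,1) = exp(-r*dt) * [p*1.157416 + (1-p)*0.075408] = 0.592213; exercise = 0.000000; V(1,1) = max -> 0.592213
  V(0,0) = exp(-r*dt) * [p*2.737072 + (1-p)*0.592213] = 1.614190; exercise = 0.330000; V(0,0) = max -> 1.614190


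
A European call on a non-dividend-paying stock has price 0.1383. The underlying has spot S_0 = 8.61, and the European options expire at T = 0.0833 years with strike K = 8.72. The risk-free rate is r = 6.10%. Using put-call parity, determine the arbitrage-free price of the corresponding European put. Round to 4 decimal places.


Put-call parity: C - P = S_0 * exp(-qT) - K * exp(-rT).
S_0 * exp(-qT) = 8.6100 * 1.00000000 = 8.61000000
K * exp(-rT) = 8.7200 * 0.99493159 = 8.67580345
P = C - S*exp(-qT) + K*exp(-rT)
P = 0.1383 - 8.61000000 + 8.67580345 = 0.2041

Answer: Put price = 0.2041


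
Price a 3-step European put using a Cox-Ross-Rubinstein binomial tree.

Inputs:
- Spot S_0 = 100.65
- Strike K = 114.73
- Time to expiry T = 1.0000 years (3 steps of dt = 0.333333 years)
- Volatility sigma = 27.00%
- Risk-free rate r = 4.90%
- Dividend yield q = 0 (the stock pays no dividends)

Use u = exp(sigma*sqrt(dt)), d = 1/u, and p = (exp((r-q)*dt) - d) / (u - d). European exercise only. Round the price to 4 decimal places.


Answer: Price = V(0,0) = 15.5856

Derivation:
dt = T/N = 0.333333
u = exp(sigma*sqrt(dt)) = 1.168691; d = 1/u = 0.855658
p = (exp((r-q)*dt) - d) / (u - d) = 0.513714
Discount per step: exp(-r*dt) = 0.983799
Stock lattice S(k, i) with i counting down-moves:
  k=0: S(0,0) = 100.6500
  k=1: S(1,0) = 117.6288; S(1,1) = 86.1220
  k=2: S(2,0) = 137.4717; S(2,1) = 100.6500; S(2,2) = 73.6910
  k=3: S(3,0) = 160.6620; S(3,1) = 117.6288; S(3,2) = 86.1220; S(3,3) = 63.0542
Terminal payoffs V(N, i) = max(K - S_T, 0):
  V(3,0) = 0.000000; V(3,1) = 0.000000; V(3,2) = 28.608027; V(3,3) = 51.675752
Backward induction: V(k, i) = exp(-r*dt) * [p * V(k+1, i) + (1-p) * V(k+1, i+1)].
  V(2,0) = exp(-r*dt) * [p*0.000000 + (1-p)*0.000000] = 0.000000
  V(2,1) = exp(-r*dt) * [p*0.000000 + (1-p)*28.608027] = 13.686315
  V(2,2) = exp(-r*dt) * [p*28.608027 + (1-p)*51.675752] = 39.180347
  V(1,0) = exp(-r*dt) * [p*0.000000 + (1-p)*13.686315] = 6.547645
  V(1,1) = exp(-r*dt) * [p*13.686315 + (1-p)*39.180347] = 25.661141
  V(0,0) = exp(-r*dt) * [p*6.547645 + (1-p)*25.661141] = 15.585622


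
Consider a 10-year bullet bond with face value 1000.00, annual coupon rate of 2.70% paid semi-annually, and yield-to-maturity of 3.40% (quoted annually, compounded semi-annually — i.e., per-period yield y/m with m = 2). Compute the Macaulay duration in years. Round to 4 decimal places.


Coupon per period c = face * coupon_rate / m = 13.500000
Periods per year m = 2; per-period yield y/m = 0.017000
Number of cashflows N = 20
Cashflows (t years, CF_t, discount factor 1/(1+y/m)^(m*t), PV):
  t = 0.5000: CF_t = 13.500000, DF = 0.983284, PV = 13.274336
  t = 1.0000: CF_t = 13.500000, DF = 0.966848, PV = 13.052445
  t = 1.5000: CF_t = 13.500000, DF = 0.950686, PV = 12.834262
  t = 2.0000: CF_t = 13.500000, DF = 0.934795, PV = 12.619727
  t = 2.5000: CF_t = 13.500000, DF = 0.919169, PV = 12.408778
  t = 3.0000: CF_t = 13.500000, DF = 0.903804, PV = 12.201355
  t = 3.5000: CF_t = 13.500000, DF = 0.888696, PV = 11.997399
  t = 4.0000: CF_t = 13.500000, DF = 0.873841, PV = 11.796852
  t = 4.5000: CF_t = 13.500000, DF = 0.859234, PV = 11.599658
  t = 5.0000: CF_t = 13.500000, DF = 0.844871, PV = 11.405760
  t = 5.5000: CF_t = 13.500000, DF = 0.830748, PV = 11.215104
  t = 6.0000: CF_t = 13.500000, DF = 0.816862, PV = 11.027634
  t = 6.5000: CF_t = 13.500000, DF = 0.803207, PV = 10.843298
  t = 7.0000: CF_t = 13.500000, DF = 0.789781, PV = 10.662043
  t = 7.5000: CF_t = 13.500000, DF = 0.776579, PV = 10.483818
  t = 8.0000: CF_t = 13.500000, DF = 0.763598, PV = 10.308572
  t = 8.5000: CF_t = 13.500000, DF = 0.750834, PV = 10.136256
  t = 9.0000: CF_t = 13.500000, DF = 0.738283, PV = 9.966820
  t = 9.5000: CF_t = 13.500000, DF = 0.725942, PV = 9.800216
  t = 10.0000: CF_t = 1013.500000, DF = 0.713807, PV = 723.443626
Price P = sum_t PV_t = 941.077959
Macaulay numerator sum_t t * PV_t:
  t * PV_t at t = 0.5000: 6.637168
  t * PV_t at t = 1.0000: 13.052445
  t * PV_t at t = 1.5000: 19.251393
  t * PV_t at t = 2.0000: 25.239454
  t * PV_t at t = 2.5000: 31.021944
  t * PV_t at t = 3.0000: 36.604064
  t * PV_t at t = 3.5000: 41.990896
  t * PV_t at t = 4.0000: 47.187410
  t * PV_t at t = 4.5000: 52.198462
  t * PV_t at t = 5.0000: 57.028801
  t * PV_t at t = 5.5000: 61.683069
  t * PV_t at t = 6.0000: 66.165802
  t * PV_t at t = 6.5000: 70.481435
  t * PV_t at t = 7.0000: 74.634301
  t * PV_t at t = 7.5000: 78.628635
  t * PV_t at t = 8.0000: 82.468578
  t * PV_t at t = 8.5000: 86.158176
  t * PV_t at t = 9.0000: 89.701380
  t * PV_t at t = 9.5000: 93.102055
  t * PV_t at t = 10.0000: 7234.436260
Macaulay duration D = (sum_t t * PV_t) / P = 8267.671729 / 941.077959 = 8.785321

Answer: Macaulay duration = 8.7853 years
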